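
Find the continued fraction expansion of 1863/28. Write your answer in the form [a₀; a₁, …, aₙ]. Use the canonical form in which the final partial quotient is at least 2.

[66; 1, 1, 6, 2]

⌊1863/28⌋ = 66, remainder 15
⌊28/15⌋ = 1, remainder 13
⌊15/13⌋ = 1, remainder 2
⌊13/2⌋ = 6, remainder 1
⌊2/1⌋ = 2, remainder 0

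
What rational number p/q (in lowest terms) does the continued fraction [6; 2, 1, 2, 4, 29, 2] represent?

13259/2081

Starting at the tail and folding back:
Start with 2.
29 + 1/(2/1) = 29 + 1/2 = 59/2
4 + 1/(59/2) = 4 + 2/59 = 238/59
2 + 1/(238/59) = 2 + 59/238 = 535/238
1 + 1/(535/238) = 1 + 238/535 = 773/535
2 + 1/(773/535) = 2 + 535/773 = 2081/773
6 + 1/(2081/773) = 6 + 773/2081 = 13259/2081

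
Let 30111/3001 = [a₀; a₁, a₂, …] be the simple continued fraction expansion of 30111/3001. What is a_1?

30111 ÷ 3001 → quotient 10, remainder 101
3001 ÷ 101 → quotient 29, remainder 72

29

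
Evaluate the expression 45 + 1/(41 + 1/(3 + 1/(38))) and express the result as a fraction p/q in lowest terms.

Work from the innermost term outward:
Start with 38.
3 + 1/(38/1) = 3 + 1/38 = 115/38
41 + 1/(115/38) = 41 + 38/115 = 4753/115
45 + 1/(4753/115) = 45 + 115/4753 = 214000/4753

214000/4753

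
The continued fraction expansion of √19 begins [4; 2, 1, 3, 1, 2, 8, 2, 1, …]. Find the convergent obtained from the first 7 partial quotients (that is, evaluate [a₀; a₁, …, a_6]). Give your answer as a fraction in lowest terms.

1421/326

Compute successive convergents:
a_0 = 4: 4/1
a_1 = 2: 9/2
a_2 = 1: 13/3
a_3 = 3: 48/11
a_4 = 1: 61/14
a_5 = 2: 170/39
a_6 = 8: 1421/326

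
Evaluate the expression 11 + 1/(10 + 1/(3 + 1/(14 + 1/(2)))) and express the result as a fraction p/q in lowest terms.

Build up convergents one term at a time:
a_0 = 11: 11/1
a_1 = 10: 111/10
a_2 = 3: 344/31
a_3 = 14: 4927/444
a_4 = 2: 10198/919

10198/919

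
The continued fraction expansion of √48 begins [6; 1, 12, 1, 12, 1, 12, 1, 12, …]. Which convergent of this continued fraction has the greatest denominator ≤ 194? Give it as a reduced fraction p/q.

1254/181

a_0 = 6: 6/1  (≤ bound)
a_1 = 1: 7/1  (≤ bound)
a_2 = 12: 90/13  (≤ bound)
a_3 = 1: 97/14  (≤ bound)
a_4 = 12: 1254/181  (≤ bound)
a_5 = 1: 1351/195  (> 194, stop)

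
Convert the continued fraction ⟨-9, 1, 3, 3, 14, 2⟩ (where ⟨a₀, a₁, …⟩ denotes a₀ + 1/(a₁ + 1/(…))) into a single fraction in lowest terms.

Start with 2.
14 + 1/(2/1) = 14 + 1/2 = 29/2
3 + 1/(29/2) = 3 + 2/29 = 89/29
3 + 1/(89/29) = 3 + 29/89 = 296/89
1 + 1/(296/89) = 1 + 89/296 = 385/296
-9 + 1/(385/296) = -9 + 296/385 = -3169/385

-3169/385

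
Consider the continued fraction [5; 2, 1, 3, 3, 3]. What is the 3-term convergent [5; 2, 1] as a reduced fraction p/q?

Use the convergent recurrence hₖ = aₖ·hₖ₋₁ + hₖ₋₂ (and likewise for the denominators kₖ):
a_0 = 5: 5/1
a_1 = 2: 11/2
a_2 = 1: 16/3

16/3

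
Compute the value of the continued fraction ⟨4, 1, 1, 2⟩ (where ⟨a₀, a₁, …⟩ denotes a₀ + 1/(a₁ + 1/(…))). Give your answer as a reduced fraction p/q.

a_0 = 4: 4/1
a_1 = 1: 5/1
a_2 = 1: 9/2
a_3 = 2: 23/5

23/5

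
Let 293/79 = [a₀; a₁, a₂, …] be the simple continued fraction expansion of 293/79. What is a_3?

Repeatedly divide and take the remainder:
⌊293/79⌋ = 3, remainder 56
⌊79/56⌋ = 1, remainder 23
⌊56/23⌋ = 2, remainder 10
⌊23/10⌋ = 2, remainder 3

2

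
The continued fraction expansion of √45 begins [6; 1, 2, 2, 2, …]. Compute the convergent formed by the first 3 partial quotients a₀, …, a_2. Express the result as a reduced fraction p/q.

20/3

Compute successive convergents:
a_0 = 6: 6/1
a_1 = 1: 7/1
a_2 = 2: 20/3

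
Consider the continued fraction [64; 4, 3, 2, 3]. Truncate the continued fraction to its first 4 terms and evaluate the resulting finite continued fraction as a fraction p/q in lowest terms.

1927/30

Use the convergent recurrence hₖ = aₖ·hₖ₋₁ + hₖ₋₂ (and likewise for the denominators kₖ):
a_0 = 64: 64/1
a_1 = 4: 257/4
a_2 = 3: 835/13
a_3 = 2: 1927/30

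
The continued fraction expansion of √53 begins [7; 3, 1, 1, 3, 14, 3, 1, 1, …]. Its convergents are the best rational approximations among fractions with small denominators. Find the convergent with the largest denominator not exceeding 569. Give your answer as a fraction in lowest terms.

a_0 = 7: 7/1  (≤ bound)
a_1 = 3: 22/3  (≤ bound)
a_2 = 1: 29/4  (≤ bound)
a_3 = 1: 51/7  (≤ bound)
a_4 = 3: 182/25  (≤ bound)
a_5 = 14: 2599/357  (≤ bound)
a_6 = 3: 7979/1096  (> 569, stop)

2599/357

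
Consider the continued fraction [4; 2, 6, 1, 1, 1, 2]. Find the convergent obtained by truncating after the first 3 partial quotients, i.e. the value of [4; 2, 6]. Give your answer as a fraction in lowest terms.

Compute successive convergents:
a_0 = 4: 4/1
a_1 = 2: 9/2
a_2 = 6: 58/13

58/13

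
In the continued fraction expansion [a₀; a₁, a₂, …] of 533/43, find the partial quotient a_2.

Run the Euclidean algorithm, recording each quotient:
533 ÷ 43 → quotient 12, remainder 17
43 ÷ 17 → quotient 2, remainder 9
17 ÷ 9 → quotient 1, remainder 8

1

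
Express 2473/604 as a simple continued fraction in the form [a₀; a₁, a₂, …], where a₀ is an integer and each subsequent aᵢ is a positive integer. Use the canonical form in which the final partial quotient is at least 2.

[4; 10, 1, 1, 2, 11]

Apply division with remainder until the remainder is 0:
2473 = 4·604 + 57, so a_0 = 4
604 = 10·57 + 34, so a_1 = 10
57 = 1·34 + 23, so a_2 = 1
34 = 1·23 + 11, so a_3 = 1
23 = 2·11 + 1, so a_4 = 2
11 = 11·1 + 0, so a_5 = 11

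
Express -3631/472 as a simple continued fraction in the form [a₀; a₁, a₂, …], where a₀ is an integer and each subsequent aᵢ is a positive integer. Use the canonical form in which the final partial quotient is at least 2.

[-8; 3, 3, 1, 11, 3]

Apply division with remainder until the remainder is 0:
-3631 ÷ 472 → quotient -8, remainder 145
472 ÷ 145 → quotient 3, remainder 37
145 ÷ 37 → quotient 3, remainder 34
37 ÷ 34 → quotient 1, remainder 3
34 ÷ 3 → quotient 11, remainder 1
3 ÷ 1 → quotient 3, remainder 0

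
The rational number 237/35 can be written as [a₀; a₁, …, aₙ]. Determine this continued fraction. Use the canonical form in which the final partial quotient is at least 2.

Repeatedly divide and take the remainder:
237 ÷ 35 → quotient 6, remainder 27
35 ÷ 27 → quotient 1, remainder 8
27 ÷ 8 → quotient 3, remainder 3
8 ÷ 3 → quotient 2, remainder 2
3 ÷ 2 → quotient 1, remainder 1
2 ÷ 1 → quotient 2, remainder 0

[6; 1, 3, 2, 1, 2]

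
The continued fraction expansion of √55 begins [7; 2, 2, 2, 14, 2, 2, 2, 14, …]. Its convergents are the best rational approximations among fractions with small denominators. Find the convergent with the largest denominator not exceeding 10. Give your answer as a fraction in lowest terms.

37/5

List convergents until the denominator exceeds the bound:
a_0 = 7: 7/1  (≤ bound)
a_1 = 2: 15/2  (≤ bound)
a_2 = 2: 37/5  (≤ bound)
a_3 = 2: 89/12  (> 10, stop)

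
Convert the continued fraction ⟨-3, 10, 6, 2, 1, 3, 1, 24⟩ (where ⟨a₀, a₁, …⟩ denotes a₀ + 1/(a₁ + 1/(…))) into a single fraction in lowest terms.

a_0 = -3: -3/1
a_1 = 10: -29/10
a_2 = 6: -177/61
a_3 = 2: -383/132
a_4 = 1: -560/193
a_5 = 3: -2063/711
a_6 = 1: -2623/904
a_7 = 24: -65015/22407

-65015/22407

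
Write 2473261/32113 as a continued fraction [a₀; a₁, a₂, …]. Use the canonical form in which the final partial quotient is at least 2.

[77; 57, 2, 1, 9, 6, 3]

Repeatedly divide and take the remainder:
2473261 ÷ 32113 → quotient 77, remainder 560
32113 ÷ 560 → quotient 57, remainder 193
560 ÷ 193 → quotient 2, remainder 174
193 ÷ 174 → quotient 1, remainder 19
174 ÷ 19 → quotient 9, remainder 3
19 ÷ 3 → quotient 6, remainder 1
3 ÷ 1 → quotient 3, remainder 0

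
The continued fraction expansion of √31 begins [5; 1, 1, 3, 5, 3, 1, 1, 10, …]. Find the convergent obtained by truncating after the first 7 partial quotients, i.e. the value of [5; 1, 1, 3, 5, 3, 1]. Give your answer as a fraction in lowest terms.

863/155

Start with 1.
3 + 1/(1/1) = 3 + 1/1 = 4/1
5 + 1/(4/1) = 5 + 1/4 = 21/4
3 + 1/(21/4) = 3 + 4/21 = 67/21
1 + 1/(67/21) = 1 + 21/67 = 88/67
1 + 1/(88/67) = 1 + 67/88 = 155/88
5 + 1/(155/88) = 5 + 88/155 = 863/155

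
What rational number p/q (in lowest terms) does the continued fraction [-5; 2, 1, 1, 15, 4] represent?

Start with 4.
15 + 1/(4/1) = 15 + 1/4 = 61/4
1 + 1/(61/4) = 1 + 4/61 = 65/61
1 + 1/(65/61) = 1 + 61/65 = 126/65
2 + 1/(126/65) = 2 + 65/126 = 317/126
-5 + 1/(317/126) = -5 + 126/317 = -1459/317

-1459/317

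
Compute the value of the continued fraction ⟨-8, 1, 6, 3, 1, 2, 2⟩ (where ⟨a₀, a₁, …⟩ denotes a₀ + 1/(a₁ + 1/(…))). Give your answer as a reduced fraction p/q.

-1349/189

Work from the innermost term outward:
Start with 2.
2 + 1/(2/1) = 2 + 1/2 = 5/2
1 + 1/(5/2) = 1 + 2/5 = 7/5
3 + 1/(7/5) = 3 + 5/7 = 26/7
6 + 1/(26/7) = 6 + 7/26 = 163/26
1 + 1/(163/26) = 1 + 26/163 = 189/163
-8 + 1/(189/163) = -8 + 163/189 = -1349/189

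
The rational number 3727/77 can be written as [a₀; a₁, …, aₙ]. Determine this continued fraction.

[48; 2, 2, 15]

⌊3727/77⌋ = 48, remainder 31
⌊77/31⌋ = 2, remainder 15
⌊31/15⌋ = 2, remainder 1
⌊15/1⌋ = 15, remainder 0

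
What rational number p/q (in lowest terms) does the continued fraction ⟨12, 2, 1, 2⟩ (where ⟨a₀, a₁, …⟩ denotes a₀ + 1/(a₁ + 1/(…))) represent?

99/8

Build up convergents one term at a time:
a_0 = 12: 12/1
a_1 = 2: 25/2
a_2 = 1: 37/3
a_3 = 2: 99/8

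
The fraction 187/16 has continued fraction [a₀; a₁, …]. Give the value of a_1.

Run the Euclidean algorithm, recording each quotient:
187 ÷ 16 → quotient 11, remainder 11
16 ÷ 11 → quotient 1, remainder 5

1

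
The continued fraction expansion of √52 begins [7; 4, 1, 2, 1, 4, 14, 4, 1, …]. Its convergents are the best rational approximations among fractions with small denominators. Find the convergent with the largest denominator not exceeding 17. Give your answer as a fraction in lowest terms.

101/14

a_0 = 7: 7/1  (≤ bound)
a_1 = 4: 29/4  (≤ bound)
a_2 = 1: 36/5  (≤ bound)
a_3 = 2: 101/14  (≤ bound)
a_4 = 1: 137/19  (> 17, stop)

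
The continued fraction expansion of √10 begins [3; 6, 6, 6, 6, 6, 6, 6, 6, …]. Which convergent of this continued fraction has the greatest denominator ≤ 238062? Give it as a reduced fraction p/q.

List convergents until the denominator exceeds the bound:
a_0 = 3: 3/1  (≤ bound)
a_1 = 6: 19/6  (≤ bound)
a_2 = 6: 117/37  (≤ bound)
a_3 = 6: 721/228  (≤ bound)
a_4 = 6: 4443/1405  (≤ bound)
a_5 = 6: 27379/8658  (≤ bound)
a_6 = 6: 168717/53353  (≤ bound)
a_7 = 6: 1039681/328776  (> 238062, stop)

168717/53353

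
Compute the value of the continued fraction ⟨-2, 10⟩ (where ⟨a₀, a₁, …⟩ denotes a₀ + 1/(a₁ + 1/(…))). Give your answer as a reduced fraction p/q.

-19/10

Start with 10.
-2 + 1/(10/1) = -2 + 1/10 = -19/10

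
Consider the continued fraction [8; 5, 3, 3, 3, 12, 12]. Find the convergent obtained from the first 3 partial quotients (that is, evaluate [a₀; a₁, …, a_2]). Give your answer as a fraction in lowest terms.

Start with 3.
5 + 1/(3/1) = 5 + 1/3 = 16/3
8 + 1/(16/3) = 8 + 3/16 = 131/16

131/16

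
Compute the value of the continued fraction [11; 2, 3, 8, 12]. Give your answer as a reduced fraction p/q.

Start with 12.
8 + 1/(12/1) = 8 + 1/12 = 97/12
3 + 1/(97/12) = 3 + 12/97 = 303/97
2 + 1/(303/97) = 2 + 97/303 = 703/303
11 + 1/(703/303) = 11 + 303/703 = 8036/703

8036/703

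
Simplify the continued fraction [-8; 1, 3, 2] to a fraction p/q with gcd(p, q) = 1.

-65/9

Start with 2.
3 + 1/(2/1) = 3 + 1/2 = 7/2
1 + 1/(7/2) = 1 + 2/7 = 9/7
-8 + 1/(9/7) = -8 + 7/9 = -65/9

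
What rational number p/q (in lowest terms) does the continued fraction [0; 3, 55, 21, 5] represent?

5835/17611

Compute successive convergents:
a_0 = 0: 0/1
a_1 = 3: 1/3
a_2 = 55: 55/166
a_3 = 21: 1156/3489
a_4 = 5: 5835/17611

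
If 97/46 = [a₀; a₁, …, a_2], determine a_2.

97 ÷ 46 → quotient 2, remainder 5
46 ÷ 5 → quotient 9, remainder 1
5 ÷ 1 → quotient 5, remainder 0

5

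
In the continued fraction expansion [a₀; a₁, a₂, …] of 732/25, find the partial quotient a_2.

Repeatedly divide and take the remainder:
732 ÷ 25 → quotient 29, remainder 7
25 ÷ 7 → quotient 3, remainder 4
7 ÷ 4 → quotient 1, remainder 3

1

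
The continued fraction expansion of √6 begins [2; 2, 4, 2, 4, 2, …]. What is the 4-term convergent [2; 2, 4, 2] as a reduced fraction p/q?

49/20

Use the convergent recurrence hₖ = aₖ·hₖ₋₁ + hₖ₋₂ (and likewise for the denominators kₖ):
a_0 = 2: 2/1
a_1 = 2: 5/2
a_2 = 4: 22/9
a_3 = 2: 49/20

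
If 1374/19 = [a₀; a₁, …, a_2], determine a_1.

3

Run the Euclidean algorithm, recording each quotient:
1374 ÷ 19 → quotient 72, remainder 6
19 ÷ 6 → quotient 3, remainder 1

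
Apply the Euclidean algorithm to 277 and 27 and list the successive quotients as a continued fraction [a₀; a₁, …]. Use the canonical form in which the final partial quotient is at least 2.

[10; 3, 1, 6]

277 = 10·27 + 7, so a_0 = 10
27 = 3·7 + 6, so a_1 = 3
7 = 1·6 + 1, so a_2 = 1
6 = 6·1 + 0, so a_3 = 6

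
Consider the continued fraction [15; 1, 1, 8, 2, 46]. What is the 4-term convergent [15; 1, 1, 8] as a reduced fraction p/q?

264/17

Start with 8.
1 + 1/(8/1) = 1 + 1/8 = 9/8
1 + 1/(9/8) = 1 + 8/9 = 17/9
15 + 1/(17/9) = 15 + 9/17 = 264/17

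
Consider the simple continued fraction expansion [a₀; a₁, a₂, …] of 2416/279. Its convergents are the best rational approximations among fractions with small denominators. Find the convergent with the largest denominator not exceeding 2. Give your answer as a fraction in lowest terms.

a_0 = 8: 8/1  (≤ bound)
a_1 = 1: 9/1  (≤ bound)
a_2 = 1: 17/2  (≤ bound)
a_3 = 1: 26/3  (> 2, stop)

17/2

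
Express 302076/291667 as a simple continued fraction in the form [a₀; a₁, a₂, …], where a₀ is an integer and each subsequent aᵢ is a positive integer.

Apply division with remainder until the remainder is 0:
302076 ÷ 291667 → quotient 1, remainder 10409
291667 ÷ 10409 → quotient 28, remainder 215
10409 ÷ 215 → quotient 48, remainder 89
215 ÷ 89 → quotient 2, remainder 37
89 ÷ 37 → quotient 2, remainder 15
37 ÷ 15 → quotient 2, remainder 7
15 ÷ 7 → quotient 2, remainder 1
7 ÷ 1 → quotient 7, remainder 0

[1; 28, 48, 2, 2, 2, 2, 7]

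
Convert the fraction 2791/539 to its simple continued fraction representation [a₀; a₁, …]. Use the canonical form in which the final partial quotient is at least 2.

[5; 5, 1, 1, 1, 1, 2, 7]

2791 = 5·539 + 96, so a_0 = 5
539 = 5·96 + 59, so a_1 = 5
96 = 1·59 + 37, so a_2 = 1
59 = 1·37 + 22, so a_3 = 1
37 = 1·22 + 15, so a_4 = 1
22 = 1·15 + 7, so a_5 = 1
15 = 2·7 + 1, so a_6 = 2
7 = 7·1 + 0, so a_7 = 7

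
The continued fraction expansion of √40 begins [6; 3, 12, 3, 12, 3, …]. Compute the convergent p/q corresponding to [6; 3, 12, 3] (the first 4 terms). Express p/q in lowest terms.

721/114

Start with 3.
12 + 1/(3/1) = 12 + 1/3 = 37/3
3 + 1/(37/3) = 3 + 3/37 = 114/37
6 + 1/(114/37) = 6 + 37/114 = 721/114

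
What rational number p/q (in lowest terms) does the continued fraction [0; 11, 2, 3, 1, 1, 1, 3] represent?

a_0 = 0: 0/1
a_1 = 11: 1/11
a_2 = 2: 2/23
a_3 = 3: 7/80
a_4 = 1: 9/103
a_5 = 1: 16/183
a_6 = 1: 25/286
a_7 = 3: 91/1041

91/1041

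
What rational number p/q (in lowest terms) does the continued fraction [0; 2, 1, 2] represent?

a_0 = 0: 0/1
a_1 = 2: 1/2
a_2 = 1: 1/3
a_3 = 2: 3/8

3/8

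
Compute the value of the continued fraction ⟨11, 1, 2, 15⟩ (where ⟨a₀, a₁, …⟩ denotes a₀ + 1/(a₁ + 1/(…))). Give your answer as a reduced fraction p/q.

Start with 15.
2 + 1/(15/1) = 2 + 1/15 = 31/15
1 + 1/(31/15) = 1 + 15/31 = 46/31
11 + 1/(46/31) = 11 + 31/46 = 537/46

537/46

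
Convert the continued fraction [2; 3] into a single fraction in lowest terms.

a_0 = 2: 2/1
a_1 = 3: 7/3

7/3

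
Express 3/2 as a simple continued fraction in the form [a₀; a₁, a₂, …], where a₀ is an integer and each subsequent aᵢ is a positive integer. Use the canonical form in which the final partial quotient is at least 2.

[1; 2]

3 ÷ 2 → quotient 1, remainder 1
2 ÷ 1 → quotient 2, remainder 0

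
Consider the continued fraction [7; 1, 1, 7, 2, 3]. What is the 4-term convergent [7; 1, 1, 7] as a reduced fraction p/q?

113/15

Build up convergents one term at a time:
a_0 = 7: 7/1
a_1 = 1: 8/1
a_2 = 1: 15/2
a_3 = 7: 113/15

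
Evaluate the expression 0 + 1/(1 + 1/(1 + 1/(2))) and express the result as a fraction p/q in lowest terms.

3/5

a_0 = 0: 0/1
a_1 = 1: 1/1
a_2 = 1: 1/2
a_3 = 2: 3/5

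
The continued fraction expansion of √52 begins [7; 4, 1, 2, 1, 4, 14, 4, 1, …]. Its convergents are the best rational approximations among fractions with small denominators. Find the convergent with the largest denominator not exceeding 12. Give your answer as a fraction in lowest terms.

a_0 = 7: 7/1  (≤ bound)
a_1 = 4: 29/4  (≤ bound)
a_2 = 1: 36/5  (≤ bound)
a_3 = 2: 101/14  (> 12, stop)

36/5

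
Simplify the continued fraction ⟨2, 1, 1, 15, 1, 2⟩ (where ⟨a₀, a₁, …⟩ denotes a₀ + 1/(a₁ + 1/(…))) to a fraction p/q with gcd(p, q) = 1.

244/97

Start with 2.
1 + 1/(2/1) = 1 + 1/2 = 3/2
15 + 1/(3/2) = 15 + 2/3 = 47/3
1 + 1/(47/3) = 1 + 3/47 = 50/47
1 + 1/(50/47) = 1 + 47/50 = 97/50
2 + 1/(97/50) = 2 + 50/97 = 244/97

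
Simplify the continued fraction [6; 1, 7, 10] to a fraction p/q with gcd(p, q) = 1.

Start with 10.
7 + 1/(10/1) = 7 + 1/10 = 71/10
1 + 1/(71/10) = 1 + 10/71 = 81/71
6 + 1/(81/71) = 6 + 71/81 = 557/81

557/81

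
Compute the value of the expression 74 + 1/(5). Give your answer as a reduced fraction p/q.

Work from the innermost term outward:
Start with 5.
74 + 1/(5/1) = 74 + 1/5 = 371/5

371/5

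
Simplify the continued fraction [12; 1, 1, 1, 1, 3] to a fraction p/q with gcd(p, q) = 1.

Use the convergent recurrence hₖ = aₖ·hₖ₋₁ + hₖ₋₂ (and likewise for the denominators kₖ):
a_0 = 12: 12/1
a_1 = 1: 13/1
a_2 = 1: 25/2
a_3 = 1: 38/3
a_4 = 1: 63/5
a_5 = 3: 227/18

227/18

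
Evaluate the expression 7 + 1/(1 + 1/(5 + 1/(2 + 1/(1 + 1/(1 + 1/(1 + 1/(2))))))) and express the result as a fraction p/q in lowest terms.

1051/134

a_0 = 7: 7/1
a_1 = 1: 8/1
a_2 = 5: 47/6
a_3 = 2: 102/13
a_4 = 1: 149/19
a_5 = 1: 251/32
a_6 = 1: 400/51
a_7 = 2: 1051/134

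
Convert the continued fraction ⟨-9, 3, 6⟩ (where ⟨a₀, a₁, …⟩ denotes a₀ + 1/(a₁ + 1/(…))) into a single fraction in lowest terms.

a_0 = -9: -9/1
a_1 = 3: -26/3
a_2 = 6: -165/19

-165/19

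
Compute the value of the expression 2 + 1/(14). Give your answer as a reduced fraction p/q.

29/14

Work from the innermost term outward:
Start with 14.
2 + 1/(14/1) = 2 + 1/14 = 29/14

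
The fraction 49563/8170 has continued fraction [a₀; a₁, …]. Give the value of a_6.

1

49563 ÷ 8170 → quotient 6, remainder 543
8170 ÷ 543 → quotient 15, remainder 25
543 ÷ 25 → quotient 21, remainder 18
25 ÷ 18 → quotient 1, remainder 7
18 ÷ 7 → quotient 2, remainder 4
7 ÷ 4 → quotient 1, remainder 3
4 ÷ 3 → quotient 1, remainder 1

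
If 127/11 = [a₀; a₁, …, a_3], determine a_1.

1

Apply division with remainder until the remainder is 0:
127 ÷ 11 → quotient 11, remainder 6
11 ÷ 6 → quotient 1, remainder 5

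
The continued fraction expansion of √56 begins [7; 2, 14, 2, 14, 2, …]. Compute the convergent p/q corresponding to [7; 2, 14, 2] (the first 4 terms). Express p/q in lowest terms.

Collapse the nested fraction from the inside out:
Start with 2.
14 + 1/(2/1) = 14 + 1/2 = 29/2
2 + 1/(29/2) = 2 + 2/29 = 60/29
7 + 1/(60/29) = 7 + 29/60 = 449/60

449/60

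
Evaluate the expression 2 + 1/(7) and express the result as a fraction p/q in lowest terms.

15/7

Start with 7.
2 + 1/(7/1) = 2 + 1/7 = 15/7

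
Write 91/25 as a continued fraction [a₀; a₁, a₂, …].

[3; 1, 1, 1, 3, 2]

91 ÷ 25 → quotient 3, remainder 16
25 ÷ 16 → quotient 1, remainder 9
16 ÷ 9 → quotient 1, remainder 7
9 ÷ 7 → quotient 1, remainder 2
7 ÷ 2 → quotient 3, remainder 1
2 ÷ 1 → quotient 2, remainder 0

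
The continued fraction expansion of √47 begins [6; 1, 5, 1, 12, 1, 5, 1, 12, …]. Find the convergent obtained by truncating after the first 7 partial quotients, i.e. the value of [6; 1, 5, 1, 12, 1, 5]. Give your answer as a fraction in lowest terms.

a_0 = 6: 6/1
a_1 = 1: 7/1
a_2 = 5: 41/6
a_3 = 1: 48/7
a_4 = 12: 617/90
a_5 = 1: 665/97
a_6 = 5: 3942/575

3942/575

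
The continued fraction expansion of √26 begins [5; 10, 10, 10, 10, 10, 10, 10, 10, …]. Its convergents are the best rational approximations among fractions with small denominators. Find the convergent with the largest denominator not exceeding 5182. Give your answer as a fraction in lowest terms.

5201/1020

a_0 = 5: 5/1  (≤ bound)
a_1 = 10: 51/10  (≤ bound)
a_2 = 10: 515/101  (≤ bound)
a_3 = 10: 5201/1020  (≤ bound)
a_4 = 10: 52525/10301  (> 5182, stop)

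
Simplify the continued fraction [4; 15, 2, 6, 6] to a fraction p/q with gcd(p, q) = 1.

a_0 = 4: 4/1
a_1 = 15: 61/15
a_2 = 2: 126/31
a_3 = 6: 817/201
a_4 = 6: 5028/1237

5028/1237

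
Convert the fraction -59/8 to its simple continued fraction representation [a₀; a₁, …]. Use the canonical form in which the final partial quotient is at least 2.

[-8; 1, 1, 1, 2]

-59 ÷ 8 → quotient -8, remainder 5
8 ÷ 5 → quotient 1, remainder 3
5 ÷ 3 → quotient 1, remainder 2
3 ÷ 2 → quotient 1, remainder 1
2 ÷ 1 → quotient 2, remainder 0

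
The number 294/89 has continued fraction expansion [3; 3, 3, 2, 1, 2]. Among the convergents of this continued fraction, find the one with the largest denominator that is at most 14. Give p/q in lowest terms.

33/10

a_0 = 3: 3/1  (≤ bound)
a_1 = 3: 10/3  (≤ bound)
a_2 = 3: 33/10  (≤ bound)
a_3 = 2: 76/23  (> 14, stop)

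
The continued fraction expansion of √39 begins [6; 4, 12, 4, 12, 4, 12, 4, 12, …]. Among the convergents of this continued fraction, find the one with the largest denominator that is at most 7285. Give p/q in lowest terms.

15294/2449

a_0 = 6: 6/1  (≤ bound)
a_1 = 4: 25/4  (≤ bound)
a_2 = 12: 306/49  (≤ bound)
a_3 = 4: 1249/200  (≤ bound)
a_4 = 12: 15294/2449  (≤ bound)
a_5 = 4: 62425/9996  (> 7285, stop)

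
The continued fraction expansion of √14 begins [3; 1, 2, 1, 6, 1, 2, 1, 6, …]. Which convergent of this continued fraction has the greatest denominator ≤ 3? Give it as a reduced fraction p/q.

11/3

List convergents until the denominator exceeds the bound:
a_0 = 3: 3/1  (≤ bound)
a_1 = 1: 4/1  (≤ bound)
a_2 = 2: 11/3  (≤ bound)
a_3 = 1: 15/4  (> 3, stop)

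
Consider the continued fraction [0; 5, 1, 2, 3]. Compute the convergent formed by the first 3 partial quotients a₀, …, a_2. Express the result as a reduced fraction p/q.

Work from the innermost term outward:
Start with 1.
5 + 1/(1/1) = 5 + 1/1 = 6/1
0 + 1/(6/1) = 0 + 1/6 = 1/6

1/6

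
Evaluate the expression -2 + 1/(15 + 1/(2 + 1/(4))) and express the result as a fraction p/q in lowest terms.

-269/139

Start with 4.
2 + 1/(4/1) = 2 + 1/4 = 9/4
15 + 1/(9/4) = 15 + 4/9 = 139/9
-2 + 1/(139/9) = -2 + 9/139 = -269/139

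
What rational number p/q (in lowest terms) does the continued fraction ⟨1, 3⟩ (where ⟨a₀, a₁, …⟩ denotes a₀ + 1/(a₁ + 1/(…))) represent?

4/3

a_0 = 1: 1/1
a_1 = 3: 4/3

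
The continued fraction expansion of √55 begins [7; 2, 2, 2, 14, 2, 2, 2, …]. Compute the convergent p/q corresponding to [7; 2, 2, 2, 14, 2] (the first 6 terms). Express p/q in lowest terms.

2655/358

Start with 2.
14 + 1/(2/1) = 14 + 1/2 = 29/2
2 + 1/(29/2) = 2 + 2/29 = 60/29
2 + 1/(60/29) = 2 + 29/60 = 149/60
2 + 1/(149/60) = 2 + 60/149 = 358/149
7 + 1/(358/149) = 7 + 149/358 = 2655/358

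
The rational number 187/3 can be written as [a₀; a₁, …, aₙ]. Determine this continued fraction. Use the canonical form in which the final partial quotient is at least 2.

187 = 62·3 + 1, so a_0 = 62
3 = 3·1 + 0, so a_1 = 3

[62; 3]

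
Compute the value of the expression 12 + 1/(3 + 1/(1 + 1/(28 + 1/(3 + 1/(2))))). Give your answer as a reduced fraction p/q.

9961/813

Compute successive convergents:
a_0 = 12: 12/1
a_1 = 3: 37/3
a_2 = 1: 49/4
a_3 = 28: 1409/115
a_4 = 3: 4276/349
a_5 = 2: 9961/813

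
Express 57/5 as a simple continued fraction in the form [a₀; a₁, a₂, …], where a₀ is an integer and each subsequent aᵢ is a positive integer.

57 ÷ 5 → quotient 11, remainder 2
5 ÷ 2 → quotient 2, remainder 1
2 ÷ 1 → quotient 2, remainder 0

[11; 2, 2]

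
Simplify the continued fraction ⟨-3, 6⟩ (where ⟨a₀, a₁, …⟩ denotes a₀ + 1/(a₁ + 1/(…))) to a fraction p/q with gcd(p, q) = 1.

-17/6

Collapse the nested fraction from the inside out:
Start with 6.
-3 + 1/(6/1) = -3 + 1/6 = -17/6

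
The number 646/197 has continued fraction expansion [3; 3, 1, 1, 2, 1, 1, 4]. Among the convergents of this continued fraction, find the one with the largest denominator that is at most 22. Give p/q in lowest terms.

a_0 = 3: 3/1  (≤ bound)
a_1 = 3: 10/3  (≤ bound)
a_2 = 1: 13/4  (≤ bound)
a_3 = 1: 23/7  (≤ bound)
a_4 = 2: 59/18  (≤ bound)
a_5 = 1: 82/25  (> 22, stop)

59/18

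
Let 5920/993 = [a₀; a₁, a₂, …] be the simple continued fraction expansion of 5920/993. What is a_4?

1

⌊5920/993⌋ = 5, remainder 955
⌊993/955⌋ = 1, remainder 38
⌊955/38⌋ = 25, remainder 5
⌊38/5⌋ = 7, remainder 3
⌊5/3⌋ = 1, remainder 2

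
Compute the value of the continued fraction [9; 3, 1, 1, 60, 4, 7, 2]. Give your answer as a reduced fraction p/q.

Start with 2.
7 + 1/(2/1) = 7 + 1/2 = 15/2
4 + 1/(15/2) = 4 + 2/15 = 62/15
60 + 1/(62/15) = 60 + 15/62 = 3735/62
1 + 1/(3735/62) = 1 + 62/3735 = 3797/3735
1 + 1/(3797/3735) = 1 + 3735/3797 = 7532/3797
3 + 1/(7532/3797) = 3 + 3797/7532 = 26393/7532
9 + 1/(26393/7532) = 9 + 7532/26393 = 245069/26393

245069/26393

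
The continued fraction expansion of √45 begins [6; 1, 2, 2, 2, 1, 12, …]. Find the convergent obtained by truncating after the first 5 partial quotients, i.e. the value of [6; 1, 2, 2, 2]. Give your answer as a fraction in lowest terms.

114/17

a_0 = 6: 6/1
a_1 = 1: 7/1
a_2 = 2: 20/3
a_3 = 2: 47/7
a_4 = 2: 114/17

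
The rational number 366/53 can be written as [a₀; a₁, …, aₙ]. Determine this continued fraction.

Repeatedly divide and take the remainder:
366 = 6·53 + 48, so a_0 = 6
53 = 1·48 + 5, so a_1 = 1
48 = 9·5 + 3, so a_2 = 9
5 = 1·3 + 2, so a_3 = 1
3 = 1·2 + 1, so a_4 = 1
2 = 2·1 + 0, so a_5 = 2

[6; 1, 9, 1, 1, 2]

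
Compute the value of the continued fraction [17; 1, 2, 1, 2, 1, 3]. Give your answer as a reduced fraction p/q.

a_0 = 17: 17/1
a_1 = 1: 18/1
a_2 = 2: 53/3
a_3 = 1: 71/4
a_4 = 2: 195/11
a_5 = 1: 266/15
a_6 = 3: 993/56

993/56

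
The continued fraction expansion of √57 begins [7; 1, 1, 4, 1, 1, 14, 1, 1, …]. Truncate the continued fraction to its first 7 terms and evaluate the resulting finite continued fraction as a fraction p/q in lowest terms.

Build up convergents one term at a time:
a_0 = 7: 7/1
a_1 = 1: 8/1
a_2 = 1: 15/2
a_3 = 4: 68/9
a_4 = 1: 83/11
a_5 = 1: 151/20
a_6 = 14: 2197/291

2197/291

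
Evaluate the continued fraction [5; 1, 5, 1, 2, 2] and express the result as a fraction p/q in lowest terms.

Start with 2.
2 + 1/(2/1) = 2 + 1/2 = 5/2
1 + 1/(5/2) = 1 + 2/5 = 7/5
5 + 1/(7/5) = 5 + 5/7 = 40/7
1 + 1/(40/7) = 1 + 7/40 = 47/40
5 + 1/(47/40) = 5 + 40/47 = 275/47

275/47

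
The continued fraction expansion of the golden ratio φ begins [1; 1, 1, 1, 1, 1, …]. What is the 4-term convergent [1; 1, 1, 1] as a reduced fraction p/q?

Build up convergents one term at a time:
a_0 = 1: 1/1
a_1 = 1: 2/1
a_2 = 1: 3/2
a_3 = 1: 5/3

5/3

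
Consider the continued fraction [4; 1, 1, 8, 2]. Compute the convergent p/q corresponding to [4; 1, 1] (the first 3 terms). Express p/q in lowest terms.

Start with 1.
1 + 1/(1/1) = 1 + 1/1 = 2/1
4 + 1/(2/1) = 4 + 1/2 = 9/2

9/2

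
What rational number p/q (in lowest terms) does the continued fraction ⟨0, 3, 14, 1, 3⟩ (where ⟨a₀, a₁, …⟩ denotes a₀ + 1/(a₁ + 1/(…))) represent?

59/181

a_0 = 0: 0/1
a_1 = 3: 1/3
a_2 = 14: 14/43
a_3 = 1: 15/46
a_4 = 3: 59/181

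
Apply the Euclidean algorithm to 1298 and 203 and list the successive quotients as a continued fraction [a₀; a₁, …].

[6; 2, 1, 1, 6, 6]

⌊1298/203⌋ = 6, remainder 80
⌊203/80⌋ = 2, remainder 43
⌊80/43⌋ = 1, remainder 37
⌊43/37⌋ = 1, remainder 6
⌊37/6⌋ = 6, remainder 1
⌊6/1⌋ = 6, remainder 0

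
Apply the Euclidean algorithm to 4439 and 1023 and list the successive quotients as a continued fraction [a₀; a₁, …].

4439 ÷ 1023 → quotient 4, remainder 347
1023 ÷ 347 → quotient 2, remainder 329
347 ÷ 329 → quotient 1, remainder 18
329 ÷ 18 → quotient 18, remainder 5
18 ÷ 5 → quotient 3, remainder 3
5 ÷ 3 → quotient 1, remainder 2
3 ÷ 2 → quotient 1, remainder 1
2 ÷ 1 → quotient 2, remainder 0

[4; 2, 1, 18, 3, 1, 1, 2]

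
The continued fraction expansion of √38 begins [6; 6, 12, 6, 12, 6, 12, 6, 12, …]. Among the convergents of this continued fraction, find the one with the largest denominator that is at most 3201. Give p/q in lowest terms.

2737/444

a_0 = 6: 6/1  (≤ bound)
a_1 = 6: 37/6  (≤ bound)
a_2 = 12: 450/73  (≤ bound)
a_3 = 6: 2737/444  (≤ bound)
a_4 = 12: 33294/5401  (> 3201, stop)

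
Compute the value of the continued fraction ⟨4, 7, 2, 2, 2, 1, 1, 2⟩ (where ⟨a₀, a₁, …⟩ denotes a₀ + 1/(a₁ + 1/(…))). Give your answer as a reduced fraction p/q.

2299/556

Start with 2.
1 + 1/(2/1) = 1 + 1/2 = 3/2
1 + 1/(3/2) = 1 + 2/3 = 5/3
2 + 1/(5/3) = 2 + 3/5 = 13/5
2 + 1/(13/5) = 2 + 5/13 = 31/13
2 + 1/(31/13) = 2 + 13/31 = 75/31
7 + 1/(75/31) = 7 + 31/75 = 556/75
4 + 1/(556/75) = 4 + 75/556 = 2299/556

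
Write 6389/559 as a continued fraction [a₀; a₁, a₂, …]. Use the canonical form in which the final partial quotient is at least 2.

6389 = 11·559 + 240, so a_0 = 11
559 = 2·240 + 79, so a_1 = 2
240 = 3·79 + 3, so a_2 = 3
79 = 26·3 + 1, so a_3 = 26
3 = 3·1 + 0, so a_4 = 3

[11; 2, 3, 26, 3]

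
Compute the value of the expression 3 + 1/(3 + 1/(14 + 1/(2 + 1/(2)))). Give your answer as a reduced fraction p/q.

735/221

Use the convergent recurrence hₖ = aₖ·hₖ₋₁ + hₖ₋₂ (and likewise for the denominators kₖ):
a_0 = 3: 3/1
a_1 = 3: 10/3
a_2 = 14: 143/43
a_3 = 2: 296/89
a_4 = 2: 735/221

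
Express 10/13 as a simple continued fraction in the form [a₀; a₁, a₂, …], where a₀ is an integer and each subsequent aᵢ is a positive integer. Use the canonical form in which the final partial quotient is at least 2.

10 = 0·13 + 10, so a_0 = 0
13 = 1·10 + 3, so a_1 = 1
10 = 3·3 + 1, so a_2 = 3
3 = 3·1 + 0, so a_3 = 3

[0; 1, 3, 3]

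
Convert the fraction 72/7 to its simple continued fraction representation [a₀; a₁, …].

[10; 3, 2]

Repeatedly divide and take the remainder:
⌊72/7⌋ = 10, remainder 2
⌊7/2⌋ = 3, remainder 1
⌊2/1⌋ = 2, remainder 0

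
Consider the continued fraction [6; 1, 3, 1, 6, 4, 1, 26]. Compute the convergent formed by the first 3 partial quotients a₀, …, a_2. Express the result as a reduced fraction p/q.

27/4

a_0 = 6: 6/1
a_1 = 1: 7/1
a_2 = 3: 27/4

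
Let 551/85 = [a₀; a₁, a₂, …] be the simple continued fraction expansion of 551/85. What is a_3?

Apply division with remainder until the remainder is 0:
551 = 6·85 + 41, so a_0 = 6
85 = 2·41 + 3, so a_1 = 2
41 = 13·3 + 2, so a_2 = 13
3 = 1·2 + 1, so a_3 = 1

1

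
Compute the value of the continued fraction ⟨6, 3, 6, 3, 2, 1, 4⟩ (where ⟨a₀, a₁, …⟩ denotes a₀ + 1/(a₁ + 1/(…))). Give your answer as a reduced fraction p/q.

5906/935

a_0 = 6: 6/1
a_1 = 3: 19/3
a_2 = 6: 120/19
a_3 = 3: 379/60
a_4 = 2: 878/139
a_5 = 1: 1257/199
a_6 = 4: 5906/935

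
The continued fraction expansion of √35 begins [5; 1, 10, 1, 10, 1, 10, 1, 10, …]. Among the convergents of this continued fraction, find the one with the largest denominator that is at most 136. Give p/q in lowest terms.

775/131

List convergents until the denominator exceeds the bound:
a_0 = 5: 5/1  (≤ bound)
a_1 = 1: 6/1  (≤ bound)
a_2 = 10: 65/11  (≤ bound)
a_3 = 1: 71/12  (≤ bound)
a_4 = 10: 775/131  (≤ bound)
a_5 = 1: 846/143  (> 136, stop)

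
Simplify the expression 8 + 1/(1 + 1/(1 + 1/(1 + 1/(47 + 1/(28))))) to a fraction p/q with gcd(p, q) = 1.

Use the convergent recurrence hₖ = aₖ·hₖ₋₁ + hₖ₋₂ (and likewise for the denominators kₖ):
a_0 = 8: 8/1
a_1 = 1: 9/1
a_2 = 1: 17/2
a_3 = 1: 26/3
a_4 = 47: 1239/143
a_5 = 28: 34718/4007

34718/4007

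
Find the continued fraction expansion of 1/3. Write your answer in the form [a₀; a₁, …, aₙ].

[0; 3]

1 ÷ 3 → quotient 0, remainder 1
3 ÷ 1 → quotient 3, remainder 0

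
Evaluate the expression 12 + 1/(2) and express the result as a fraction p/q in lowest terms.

Collapse the nested fraction from the inside out:
Start with 2.
12 + 1/(2/1) = 12 + 1/2 = 25/2

25/2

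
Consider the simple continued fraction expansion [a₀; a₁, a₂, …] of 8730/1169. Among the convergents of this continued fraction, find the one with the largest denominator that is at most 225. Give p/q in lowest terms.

a_0 = 7: 7/1  (≤ bound)
a_1 = 2: 15/2  (≤ bound)
a_2 = 7: 112/15  (≤ bound)
a_3 = 3: 351/47  (≤ bound)
a_4 = 2: 814/109  (≤ bound)
a_5 = 2: 1979/265  (> 225, stop)

814/109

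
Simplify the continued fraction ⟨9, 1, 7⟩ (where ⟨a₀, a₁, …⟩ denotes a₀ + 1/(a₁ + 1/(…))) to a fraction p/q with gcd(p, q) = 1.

79/8

Start with 7.
1 + 1/(7/1) = 1 + 1/7 = 8/7
9 + 1/(8/7) = 9 + 7/8 = 79/8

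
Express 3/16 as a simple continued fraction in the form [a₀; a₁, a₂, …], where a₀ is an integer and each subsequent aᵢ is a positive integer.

[0; 5, 3]

3 = 0·16 + 3, so a_0 = 0
16 = 5·3 + 1, so a_1 = 5
3 = 3·1 + 0, so a_2 = 3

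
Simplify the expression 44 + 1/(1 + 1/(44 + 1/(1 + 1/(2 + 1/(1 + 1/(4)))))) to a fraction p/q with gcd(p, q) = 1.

Compute successive convergents:
a_0 = 44: 44/1
a_1 = 1: 45/1
a_2 = 44: 2024/45
a_3 = 1: 2069/46
a_4 = 2: 6162/137
a_5 = 1: 8231/183
a_6 = 4: 39086/869

39086/869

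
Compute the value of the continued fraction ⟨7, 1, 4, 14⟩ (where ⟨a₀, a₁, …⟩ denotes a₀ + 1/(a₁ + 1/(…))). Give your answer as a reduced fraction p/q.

554/71

a_0 = 7: 7/1
a_1 = 1: 8/1
a_2 = 4: 39/5
a_3 = 14: 554/71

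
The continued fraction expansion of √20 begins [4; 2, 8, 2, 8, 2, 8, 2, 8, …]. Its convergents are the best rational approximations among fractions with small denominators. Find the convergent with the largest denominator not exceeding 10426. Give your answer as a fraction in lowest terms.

a_0 = 4: 4/1  (≤ bound)
a_1 = 2: 9/2  (≤ bound)
a_2 = 8: 76/17  (≤ bound)
a_3 = 2: 161/36  (≤ bound)
a_4 = 8: 1364/305  (≤ bound)
a_5 = 2: 2889/646  (≤ bound)
a_6 = 8: 24476/5473  (≤ bound)
a_7 = 2: 51841/11592  (> 10426, stop)

24476/5473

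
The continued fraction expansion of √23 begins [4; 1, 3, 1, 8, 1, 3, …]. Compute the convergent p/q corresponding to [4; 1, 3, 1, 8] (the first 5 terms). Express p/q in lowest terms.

211/44

a_0 = 4: 4/1
a_1 = 1: 5/1
a_2 = 3: 19/4
a_3 = 1: 24/5
a_4 = 8: 211/44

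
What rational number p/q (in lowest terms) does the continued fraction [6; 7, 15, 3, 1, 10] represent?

Use the convergent recurrence hₖ = aₖ·hₖ₋₁ + hₖ₋₂ (and likewise for the denominators kₖ):
a_0 = 6: 6/1
a_1 = 7: 43/7
a_2 = 15: 651/106
a_3 = 3: 1996/325
a_4 = 1: 2647/431
a_5 = 10: 28466/4635

28466/4635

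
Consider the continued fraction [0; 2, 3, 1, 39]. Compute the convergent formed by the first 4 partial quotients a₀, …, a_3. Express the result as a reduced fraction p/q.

4/9

Compute successive convergents:
a_0 = 0: 0/1
a_1 = 2: 1/2
a_2 = 3: 3/7
a_3 = 1: 4/9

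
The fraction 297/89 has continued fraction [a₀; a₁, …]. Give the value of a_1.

Apply division with remainder until the remainder is 0:
⌊297/89⌋ = 3, remainder 30
⌊89/30⌋ = 2, remainder 29

2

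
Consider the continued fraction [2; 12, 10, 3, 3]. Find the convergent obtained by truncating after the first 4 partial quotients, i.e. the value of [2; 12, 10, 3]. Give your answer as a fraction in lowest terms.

Build up convergents one term at a time:
a_0 = 2: 2/1
a_1 = 12: 25/12
a_2 = 10: 252/121
a_3 = 3: 781/375

781/375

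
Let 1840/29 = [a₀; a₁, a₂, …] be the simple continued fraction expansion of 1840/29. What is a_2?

4

⌊1840/29⌋ = 63, remainder 13
⌊29/13⌋ = 2, remainder 3
⌊13/3⌋ = 4, remainder 1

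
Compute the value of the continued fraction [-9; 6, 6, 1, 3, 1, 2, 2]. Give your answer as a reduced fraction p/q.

-12169/1377

Start with 2.
2 + 1/(2/1) = 2 + 1/2 = 5/2
1 + 1/(5/2) = 1 + 2/5 = 7/5
3 + 1/(7/5) = 3 + 5/7 = 26/7
1 + 1/(26/7) = 1 + 7/26 = 33/26
6 + 1/(33/26) = 6 + 26/33 = 224/33
6 + 1/(224/33) = 6 + 33/224 = 1377/224
-9 + 1/(1377/224) = -9 + 224/1377 = -12169/1377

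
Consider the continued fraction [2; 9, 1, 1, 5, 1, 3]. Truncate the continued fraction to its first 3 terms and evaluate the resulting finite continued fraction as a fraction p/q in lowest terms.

21/10

Compute successive convergents:
a_0 = 2: 2/1
a_1 = 9: 19/9
a_2 = 1: 21/10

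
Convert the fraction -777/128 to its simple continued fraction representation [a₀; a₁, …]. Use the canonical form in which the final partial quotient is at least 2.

[-7; 1, 13, 4, 2]

Apply division with remainder until the remainder is 0:
-777 ÷ 128 → quotient -7, remainder 119
128 ÷ 119 → quotient 1, remainder 9
119 ÷ 9 → quotient 13, remainder 2
9 ÷ 2 → quotient 4, remainder 1
2 ÷ 1 → quotient 2, remainder 0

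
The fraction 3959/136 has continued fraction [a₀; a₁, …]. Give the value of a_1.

Apply division with remainder until the remainder is 0:
3959 = 29·136 + 15, so a_0 = 29
136 = 9·15 + 1, so a_1 = 9

9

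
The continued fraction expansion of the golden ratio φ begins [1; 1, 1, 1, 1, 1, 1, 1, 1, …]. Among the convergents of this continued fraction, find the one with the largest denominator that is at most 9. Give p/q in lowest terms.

13/8

a_0 = 1: 1/1  (≤ bound)
a_1 = 1: 2/1  (≤ bound)
a_2 = 1: 3/2  (≤ bound)
a_3 = 1: 5/3  (≤ bound)
a_4 = 1: 8/5  (≤ bound)
a_5 = 1: 13/8  (≤ bound)
a_6 = 1: 21/13  (> 9, stop)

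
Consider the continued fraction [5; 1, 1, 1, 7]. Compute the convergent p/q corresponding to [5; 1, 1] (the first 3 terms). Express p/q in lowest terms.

11/2

Start with 1.
1 + 1/(1/1) = 1 + 1/1 = 2/1
5 + 1/(2/1) = 5 + 1/2 = 11/2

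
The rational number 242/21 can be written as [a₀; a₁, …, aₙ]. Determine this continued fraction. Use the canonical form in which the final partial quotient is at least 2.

[11; 1, 1, 10]

Repeatedly divide and take the remainder:
242 ÷ 21 → quotient 11, remainder 11
21 ÷ 11 → quotient 1, remainder 10
11 ÷ 10 → quotient 1, remainder 1
10 ÷ 1 → quotient 10, remainder 0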